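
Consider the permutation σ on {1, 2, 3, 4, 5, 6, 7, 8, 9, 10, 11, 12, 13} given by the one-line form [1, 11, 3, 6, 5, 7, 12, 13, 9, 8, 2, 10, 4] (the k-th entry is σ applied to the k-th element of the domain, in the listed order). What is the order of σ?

Decomposing into disjoint cycles gives cycle lengths 7, 2, 1, 1, 1, 1.
Since disjoint cycles commute, ord(σ) = lcm(7, 2) = 14.

14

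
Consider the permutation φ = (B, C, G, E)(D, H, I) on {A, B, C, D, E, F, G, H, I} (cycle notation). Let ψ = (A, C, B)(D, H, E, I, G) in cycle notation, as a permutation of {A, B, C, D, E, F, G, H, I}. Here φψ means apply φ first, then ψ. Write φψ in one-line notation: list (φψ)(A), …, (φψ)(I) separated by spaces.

Chase each element through φ then ψ: A → A → C; B → C → B; C → G → D; D → H → E; E → B → A; F → F → F; G → E → I; H → I → G; I → D → H.
So φψ in one-line form is C B D E A F I G H.

C B D E A F I G H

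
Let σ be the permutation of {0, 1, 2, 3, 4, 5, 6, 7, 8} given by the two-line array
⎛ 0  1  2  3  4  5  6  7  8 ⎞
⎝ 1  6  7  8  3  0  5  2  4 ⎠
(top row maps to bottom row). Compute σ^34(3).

Tracing 3 → 8 → … returns to 3 after 3 steps, so 3 lies in a 3-cycle (3 8 4).
Powers repeat with period 3 on this cycle, and 34 mod 3 = 1, so σ^34(3) = σ^1(3).
Advancing 1 step from 3: 3 → 8.

8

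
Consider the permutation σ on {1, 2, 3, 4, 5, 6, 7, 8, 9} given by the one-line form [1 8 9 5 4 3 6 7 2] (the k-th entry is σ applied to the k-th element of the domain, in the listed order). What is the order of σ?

Decomposing into disjoint cycles gives cycle lengths 6, 2, 1.
The order of σ is the least common multiple of its cycle lengths: lcm(6, 2) = 6.

6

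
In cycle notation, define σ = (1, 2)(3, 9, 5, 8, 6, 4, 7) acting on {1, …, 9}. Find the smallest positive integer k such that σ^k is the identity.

The disjoint cycles have lengths 7, 2.
The order of σ is the least common multiple of its cycle lengths: lcm(7, 2) = 14.

14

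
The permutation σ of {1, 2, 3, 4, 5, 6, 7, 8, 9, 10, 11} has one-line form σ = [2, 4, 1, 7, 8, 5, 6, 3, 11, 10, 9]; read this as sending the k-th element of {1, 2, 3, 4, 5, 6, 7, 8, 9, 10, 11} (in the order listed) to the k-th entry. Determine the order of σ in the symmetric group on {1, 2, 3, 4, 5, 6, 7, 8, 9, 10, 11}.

Decomposing into disjoint cycles gives cycle lengths 8, 2, 1.
Since disjoint cycles commute, ord(σ) = lcm(8, 2) = 8.

8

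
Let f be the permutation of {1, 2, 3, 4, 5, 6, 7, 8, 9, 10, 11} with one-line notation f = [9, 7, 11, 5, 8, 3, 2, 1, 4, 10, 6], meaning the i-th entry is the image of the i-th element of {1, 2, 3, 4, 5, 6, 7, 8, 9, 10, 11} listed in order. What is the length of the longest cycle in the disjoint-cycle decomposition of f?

Decomposing into disjoint cycles gives (1 9 4 5 8)(2 7)(3 11 6); the longest has length 5.

5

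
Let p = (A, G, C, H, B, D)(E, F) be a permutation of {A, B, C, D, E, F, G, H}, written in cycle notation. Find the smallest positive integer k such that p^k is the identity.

The disjoint cycles have lengths 6, 2.
Since disjoint cycles commute, ord(p) = lcm(6, 2) = 6.

6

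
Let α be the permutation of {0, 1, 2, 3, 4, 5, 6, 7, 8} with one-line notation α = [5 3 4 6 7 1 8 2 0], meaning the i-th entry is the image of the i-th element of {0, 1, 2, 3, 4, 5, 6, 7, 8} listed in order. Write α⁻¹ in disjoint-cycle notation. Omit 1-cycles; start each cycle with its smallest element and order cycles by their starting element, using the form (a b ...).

(0 8 6 3 1 5)(2 7 4)

First write α in disjoint cycles: (0 5 1 3 6 8)(2 4 7).
The inverse reverses every cycle; in canonical form, α⁻¹ = (0 8 6 3 1 5)(2 7 4).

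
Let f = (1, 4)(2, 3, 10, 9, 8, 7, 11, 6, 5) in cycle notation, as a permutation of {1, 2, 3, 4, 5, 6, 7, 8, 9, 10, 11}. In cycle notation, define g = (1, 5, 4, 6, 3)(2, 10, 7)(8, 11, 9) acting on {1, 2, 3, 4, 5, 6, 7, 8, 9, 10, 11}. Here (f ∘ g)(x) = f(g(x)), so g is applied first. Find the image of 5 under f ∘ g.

1

(f ∘ g)(5) = f(g(5)). g(5) = 4, then f(4) = 1. So (f ∘ g)(5) = 1.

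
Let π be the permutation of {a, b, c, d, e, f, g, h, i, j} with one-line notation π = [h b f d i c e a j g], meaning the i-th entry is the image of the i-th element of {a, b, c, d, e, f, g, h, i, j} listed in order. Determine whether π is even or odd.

In disjoint-cycle form the cycle lengths are 4, 2, 2, 1, 1.
A cycle is odd iff its length is even; π has 3 even-length cycles, so sgn(π) = (−1)^3 and π is odd.

odd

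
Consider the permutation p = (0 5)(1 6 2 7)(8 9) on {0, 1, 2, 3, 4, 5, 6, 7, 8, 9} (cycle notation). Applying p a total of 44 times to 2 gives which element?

2 lies in the 4-cycle (1 6 2 7).
Powers repeat with period 4 on this cycle, and 44 mod 4 = 0, so p^44(2) = p^0(2).
So p^44(2) = 2.

2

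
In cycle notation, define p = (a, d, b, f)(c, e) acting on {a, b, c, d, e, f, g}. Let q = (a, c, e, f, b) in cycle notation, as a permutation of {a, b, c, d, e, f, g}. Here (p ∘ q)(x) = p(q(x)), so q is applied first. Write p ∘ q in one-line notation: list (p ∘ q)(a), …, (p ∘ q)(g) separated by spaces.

For each element, apply q then p: a → c → e; b → a → d; c → e → c; d → d → b; e → f → a; f → b → f; g → g → g.
Collecting the images, p ∘ q = [e d c b a f g].

e d c b a f g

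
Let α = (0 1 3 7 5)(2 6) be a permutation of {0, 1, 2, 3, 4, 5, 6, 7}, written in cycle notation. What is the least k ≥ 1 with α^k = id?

10

The disjoint cycles have lengths 5, 2, 1.
The order of α is the least common multiple of its cycle lengths: lcm(5, 2) = 10.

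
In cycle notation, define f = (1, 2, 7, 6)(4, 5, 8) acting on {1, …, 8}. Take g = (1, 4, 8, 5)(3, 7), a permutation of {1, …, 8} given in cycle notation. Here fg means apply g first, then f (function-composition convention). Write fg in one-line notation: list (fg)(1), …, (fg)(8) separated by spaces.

(fg)(x) = f(g(x)). Computing each image: f(g(1)) = f(4) = 5, f(g(2)) = f(2) = 7, f(g(3)) = f(7) = 6, f(g(4)) = f(8) = 4, f(g(5)) = f(1) = 2, f(g(6)) = f(6) = 1, f(g(7)) = f(3) = 3, f(g(8)) = f(5) = 8.
Hence fg = [5 7 6 4 2 1 3 8].

5 7 6 4 2 1 3 8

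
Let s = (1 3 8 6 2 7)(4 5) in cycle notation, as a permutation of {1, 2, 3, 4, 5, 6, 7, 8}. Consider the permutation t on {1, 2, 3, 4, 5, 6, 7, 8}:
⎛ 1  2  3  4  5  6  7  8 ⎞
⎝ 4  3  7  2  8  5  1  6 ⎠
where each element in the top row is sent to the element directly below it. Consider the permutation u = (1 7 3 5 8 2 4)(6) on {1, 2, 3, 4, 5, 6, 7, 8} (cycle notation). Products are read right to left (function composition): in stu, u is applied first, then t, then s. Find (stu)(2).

7

Apply the permutations in order: u(2) = 4, then t(4) = 2, then s(2) = 7. So (stu)(2) = 7.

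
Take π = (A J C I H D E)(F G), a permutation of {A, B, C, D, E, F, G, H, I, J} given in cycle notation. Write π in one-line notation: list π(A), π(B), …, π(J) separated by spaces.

J B I E A G F D H C

Each element maps to the next entry in its cycle (wrapping to the front): A↦J, B↦B, C↦I, D↦E, E↦A, F↦G, G↦F, H↦D, I↦H, J↦C.
Listing these in domain order gives J B I E A G F D H C.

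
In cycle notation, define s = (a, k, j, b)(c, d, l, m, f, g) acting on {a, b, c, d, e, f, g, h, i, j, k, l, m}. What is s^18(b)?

k

b lies in the 4-cycle (a, k, j, b).
Powers repeat with period 4 on this cycle, and 18 mod 4 = 2, so s^18(b) = s^2(b).
Stepping 2 places around the cycle: b → a → k.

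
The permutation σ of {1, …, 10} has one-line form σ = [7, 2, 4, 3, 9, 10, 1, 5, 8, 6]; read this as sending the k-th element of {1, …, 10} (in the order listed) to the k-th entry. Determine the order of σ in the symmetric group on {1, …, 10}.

6

Writing σ as disjoint cycles, the cycle lengths are 3, 2, 2, 2, 1.
The order of σ is the least common multiple of its cycle lengths: lcm(3, 2, 2, 2) = 6.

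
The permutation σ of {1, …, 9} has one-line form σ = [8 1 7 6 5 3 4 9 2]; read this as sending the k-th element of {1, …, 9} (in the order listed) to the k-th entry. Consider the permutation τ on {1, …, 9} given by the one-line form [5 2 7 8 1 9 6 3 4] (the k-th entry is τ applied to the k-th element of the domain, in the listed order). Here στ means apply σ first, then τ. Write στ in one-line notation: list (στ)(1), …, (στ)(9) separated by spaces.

For each element, apply σ then τ: 1 → 8 → 3; 2 → 1 → 5; 3 → 7 → 6; 4 → 6 → 9; 5 → 5 → 1; 6 → 3 → 7; 7 → 4 → 8; 8 → 9 → 4; 9 → 2 → 2.
So στ in one-line form is 3 5 6 9 1 7 8 4 2.

3 5 6 9 1 7 8 4 2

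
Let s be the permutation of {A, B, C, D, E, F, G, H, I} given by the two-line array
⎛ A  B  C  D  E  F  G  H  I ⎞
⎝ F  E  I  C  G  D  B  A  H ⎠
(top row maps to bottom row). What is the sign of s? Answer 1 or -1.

-1

In disjoint-cycle form the cycle lengths are 6, 3.
A cycle of length ℓ contributes ℓ−1 transpositions, so s is a product of 5 + 2 = 7 transpositions — odd.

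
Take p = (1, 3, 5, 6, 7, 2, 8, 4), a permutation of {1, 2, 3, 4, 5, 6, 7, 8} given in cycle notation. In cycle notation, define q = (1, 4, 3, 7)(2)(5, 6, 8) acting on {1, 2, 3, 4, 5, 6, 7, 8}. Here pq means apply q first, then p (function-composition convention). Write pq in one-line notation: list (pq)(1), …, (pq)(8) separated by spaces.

1 8 2 5 7 4 3 6

(pq)(x) = p(q(x)). Computing each image: p(q(1)) = p(4) = 1, p(q(2)) = p(2) = 8, p(q(3)) = p(7) = 2, p(q(4)) = p(3) = 5, p(q(5)) = p(6) = 7, p(q(6)) = p(8) = 4, p(q(7)) = p(1) = 3, p(q(8)) = p(5) = 6.
Hence pq = [1 8 2 5 7 4 3 6].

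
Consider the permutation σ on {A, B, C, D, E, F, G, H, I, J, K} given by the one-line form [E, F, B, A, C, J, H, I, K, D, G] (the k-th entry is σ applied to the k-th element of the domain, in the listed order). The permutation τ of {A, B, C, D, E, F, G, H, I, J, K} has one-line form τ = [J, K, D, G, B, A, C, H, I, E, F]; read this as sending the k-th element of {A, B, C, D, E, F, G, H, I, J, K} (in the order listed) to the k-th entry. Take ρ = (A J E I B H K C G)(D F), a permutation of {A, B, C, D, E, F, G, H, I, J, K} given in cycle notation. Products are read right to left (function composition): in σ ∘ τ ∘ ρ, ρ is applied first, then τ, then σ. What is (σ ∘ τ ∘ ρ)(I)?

Chase I: ρ(I) = B; τ(B) = K; σ(K) = G. Hence (σ ∘ τ ∘ ρ)(I) = G.

G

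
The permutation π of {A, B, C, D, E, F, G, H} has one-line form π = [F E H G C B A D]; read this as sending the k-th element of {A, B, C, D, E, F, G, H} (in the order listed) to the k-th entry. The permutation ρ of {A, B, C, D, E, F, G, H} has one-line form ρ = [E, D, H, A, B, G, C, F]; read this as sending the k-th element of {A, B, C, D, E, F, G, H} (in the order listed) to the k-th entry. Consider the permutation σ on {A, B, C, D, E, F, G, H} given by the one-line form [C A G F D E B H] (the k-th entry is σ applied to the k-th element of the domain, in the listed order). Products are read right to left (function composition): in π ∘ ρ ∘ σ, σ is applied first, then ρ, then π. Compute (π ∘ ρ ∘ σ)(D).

A

Chase D: σ(D) = F; ρ(F) = G; π(G) = A. Hence (π ∘ ρ ∘ σ)(D) = A.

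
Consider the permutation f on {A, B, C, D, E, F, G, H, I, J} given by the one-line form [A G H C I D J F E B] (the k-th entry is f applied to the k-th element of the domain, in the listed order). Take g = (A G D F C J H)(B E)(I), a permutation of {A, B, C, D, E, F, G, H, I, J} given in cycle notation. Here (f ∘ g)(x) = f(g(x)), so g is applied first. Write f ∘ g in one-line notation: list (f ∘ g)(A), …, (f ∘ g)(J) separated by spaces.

J I B D G H C A E F

Chase each element through g then f: A → G → J; B → E → I; C → J → B; D → F → D; E → B → G; F → C → H; G → D → C; H → A → A; I → I → E; J → H → F.
Collecting the images, f ∘ g = [J I B D G H C A E F].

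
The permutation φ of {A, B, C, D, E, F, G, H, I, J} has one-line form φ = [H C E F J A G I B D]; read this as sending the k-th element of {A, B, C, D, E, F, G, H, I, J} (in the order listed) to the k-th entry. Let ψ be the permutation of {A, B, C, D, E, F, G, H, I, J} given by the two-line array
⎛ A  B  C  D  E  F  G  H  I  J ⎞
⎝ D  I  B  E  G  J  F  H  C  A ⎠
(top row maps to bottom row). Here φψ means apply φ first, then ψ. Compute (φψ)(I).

First apply φ: φ(I) = B, then ψ(B) = I. Thus (φψ)(I) = I.

I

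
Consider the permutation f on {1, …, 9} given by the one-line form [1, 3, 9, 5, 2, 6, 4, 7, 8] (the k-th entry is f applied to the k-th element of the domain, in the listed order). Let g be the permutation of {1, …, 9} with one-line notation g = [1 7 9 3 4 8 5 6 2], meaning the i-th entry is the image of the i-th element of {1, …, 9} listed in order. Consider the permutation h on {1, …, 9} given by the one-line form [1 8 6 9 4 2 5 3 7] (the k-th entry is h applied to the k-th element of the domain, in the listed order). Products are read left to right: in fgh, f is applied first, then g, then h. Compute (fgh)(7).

6

Apply the permutations in order: f(7) = 4, then g(4) = 3, then h(3) = 6. So (fgh)(7) = 6.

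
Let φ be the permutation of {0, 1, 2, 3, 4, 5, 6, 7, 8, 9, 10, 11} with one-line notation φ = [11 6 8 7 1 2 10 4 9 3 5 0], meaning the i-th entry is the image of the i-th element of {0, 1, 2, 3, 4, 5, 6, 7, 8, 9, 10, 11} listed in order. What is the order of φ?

The disjoint-cycle form of φ has cycle lengths 10, 2.
The order is lcm(10, 2) = 10.

10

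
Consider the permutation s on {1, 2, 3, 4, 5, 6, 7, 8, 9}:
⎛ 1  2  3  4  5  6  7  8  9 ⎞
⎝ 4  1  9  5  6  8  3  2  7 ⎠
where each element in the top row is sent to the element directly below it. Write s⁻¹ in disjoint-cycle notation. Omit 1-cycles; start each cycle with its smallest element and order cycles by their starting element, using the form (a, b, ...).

First write s in disjoint cycles: (1, 4, 5, 6, 8, 2)(3, 9, 7).
The inverse reverses every cycle; in canonical form, s⁻¹ = (1, 2, 8, 6, 5, 4)(3, 7, 9).

(1, 2, 8, 6, 5, 4)(3, 7, 9)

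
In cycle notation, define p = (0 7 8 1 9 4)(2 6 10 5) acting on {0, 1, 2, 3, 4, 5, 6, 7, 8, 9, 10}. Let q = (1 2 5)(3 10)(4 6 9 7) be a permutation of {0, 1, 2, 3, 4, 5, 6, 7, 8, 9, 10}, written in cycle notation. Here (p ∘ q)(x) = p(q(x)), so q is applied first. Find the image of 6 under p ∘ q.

4

(p ∘ q)(6) = p(q(6)). q(6) = 9, then p(9) = 4. So (p ∘ q)(6) = 4.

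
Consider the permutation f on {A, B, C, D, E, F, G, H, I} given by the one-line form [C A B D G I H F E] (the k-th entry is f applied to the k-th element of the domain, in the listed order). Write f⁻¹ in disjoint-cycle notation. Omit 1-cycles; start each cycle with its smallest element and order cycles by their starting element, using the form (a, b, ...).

(A, B, C)(E, I, F, H, G)

The cycle decomposition of f is (A, C, B)(E, G, H, F, I).
Reversing each cycle (and rotating so the smallest element leads) gives f⁻¹ = (A, B, C)(E, I, F, H, G).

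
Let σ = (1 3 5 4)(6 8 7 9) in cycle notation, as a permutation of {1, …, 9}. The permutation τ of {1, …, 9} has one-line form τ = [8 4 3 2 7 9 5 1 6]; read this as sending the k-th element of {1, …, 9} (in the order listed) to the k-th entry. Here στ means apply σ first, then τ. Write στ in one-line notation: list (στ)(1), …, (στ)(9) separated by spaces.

3 4 7 8 2 1 6 5 9

(στ)(x) = τ(σ(x)). Computing each image: τ(σ(1)) = τ(3) = 3, τ(σ(2)) = τ(2) = 4, τ(σ(3)) = τ(5) = 7, τ(σ(4)) = τ(1) = 8, τ(σ(5)) = τ(4) = 2, τ(σ(6)) = τ(8) = 1, τ(σ(7)) = τ(9) = 6, τ(σ(8)) = τ(7) = 5, τ(σ(9)) = τ(6) = 9.
Hence στ = [3 4 7 8 2 1 6 5 9].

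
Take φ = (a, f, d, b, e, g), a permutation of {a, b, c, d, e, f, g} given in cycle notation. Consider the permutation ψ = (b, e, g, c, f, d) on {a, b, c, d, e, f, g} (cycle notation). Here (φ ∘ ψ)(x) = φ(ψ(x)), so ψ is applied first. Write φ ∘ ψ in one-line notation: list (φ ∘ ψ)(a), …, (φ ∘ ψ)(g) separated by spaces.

f g d e a b c

For each element, apply ψ then φ: a → a → f; b → e → g; c → f → d; d → b → e; e → g → a; f → d → b; g → c → c.
So φ ∘ ψ in one-line form is f g d e a b c.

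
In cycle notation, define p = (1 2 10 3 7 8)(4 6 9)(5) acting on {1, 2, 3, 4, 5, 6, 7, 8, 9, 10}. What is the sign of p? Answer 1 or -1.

The cycle lengths are 6, 3, 1.
A cycle of length ℓ contributes ℓ−1 transpositions, so p is a product of 5 + 2 = 7 transpositions — odd.

-1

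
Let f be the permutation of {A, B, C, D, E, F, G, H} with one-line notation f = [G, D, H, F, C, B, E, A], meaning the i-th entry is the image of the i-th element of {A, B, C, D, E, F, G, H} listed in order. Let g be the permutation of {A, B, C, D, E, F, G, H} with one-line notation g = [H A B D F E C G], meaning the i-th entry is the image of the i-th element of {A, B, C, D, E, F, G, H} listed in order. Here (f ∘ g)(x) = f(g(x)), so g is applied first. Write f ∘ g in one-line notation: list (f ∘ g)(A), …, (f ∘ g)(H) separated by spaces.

A G D F B C H E

(f ∘ g)(x) = f(g(x)). Computing each image: f(g(A)) = f(H) = A, f(g(B)) = f(A) = G, f(g(C)) = f(B) = D, f(g(D)) = f(D) = F, f(g(E)) = f(F) = B, f(g(F)) = f(E) = C, f(g(G)) = f(C) = H, f(g(H)) = f(G) = E.
Hence f ∘ g = [A G D F B C H E].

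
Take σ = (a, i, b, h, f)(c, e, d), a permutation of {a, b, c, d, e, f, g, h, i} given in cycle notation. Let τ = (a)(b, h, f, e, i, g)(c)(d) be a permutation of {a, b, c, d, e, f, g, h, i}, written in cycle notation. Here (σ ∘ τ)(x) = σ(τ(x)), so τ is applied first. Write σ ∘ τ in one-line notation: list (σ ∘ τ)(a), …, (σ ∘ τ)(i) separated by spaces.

i f e c b d h a g

For each element, apply τ then σ: a → a → i; b → h → f; c → c → e; d → d → c; e → i → b; f → e → d; g → b → h; h → f → a; i → g → g.
Collecting the images, σ ∘ τ = [i f e c b d h a g].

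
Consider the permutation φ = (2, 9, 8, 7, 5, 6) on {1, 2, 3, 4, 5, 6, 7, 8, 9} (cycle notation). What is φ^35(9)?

2

9 lies in the 6-cycle (2, 9, 8, 7, 5, 6).
Since the cycle has length 6, φ^35 acts on it the same as φ^5 (35 mod 6 = 5).
Stepping 5 places around the cycle: 9 → 8 → 7 → 5 → 6 → 2.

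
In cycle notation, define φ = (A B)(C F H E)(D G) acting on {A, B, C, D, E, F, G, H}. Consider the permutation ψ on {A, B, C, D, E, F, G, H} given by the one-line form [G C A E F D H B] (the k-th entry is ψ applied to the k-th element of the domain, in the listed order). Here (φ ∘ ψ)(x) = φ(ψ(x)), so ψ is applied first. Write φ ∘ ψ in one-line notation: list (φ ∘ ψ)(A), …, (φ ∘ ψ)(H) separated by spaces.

(φ ∘ ψ)(x) = φ(ψ(x)). Computing each image: φ(ψ(A)) = φ(G) = D, φ(ψ(B)) = φ(C) = F, φ(ψ(C)) = φ(A) = B, φ(ψ(D)) = φ(E) = C, φ(ψ(E)) = φ(F) = H, φ(ψ(F)) = φ(D) = G, φ(ψ(G)) = φ(H) = E, φ(ψ(H)) = φ(B) = A.
Hence φ ∘ ψ = [D F B C H G E A].

D F B C H G E A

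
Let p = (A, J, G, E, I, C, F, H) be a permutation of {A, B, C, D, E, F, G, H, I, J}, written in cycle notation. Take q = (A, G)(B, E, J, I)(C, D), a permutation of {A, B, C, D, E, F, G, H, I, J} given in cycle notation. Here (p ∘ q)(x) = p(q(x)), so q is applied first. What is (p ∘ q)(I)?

(p ∘ q)(I) = p(q(I)). q(I) = B, then p(B) = B. So (p ∘ q)(I) = B.

B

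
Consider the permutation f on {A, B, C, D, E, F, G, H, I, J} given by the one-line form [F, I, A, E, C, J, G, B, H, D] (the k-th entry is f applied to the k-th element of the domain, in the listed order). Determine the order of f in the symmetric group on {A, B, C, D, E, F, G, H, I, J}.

6

Decomposing into disjoint cycles gives cycle lengths 6, 3, 1.
The order of f is the least common multiple of its cycle lengths: lcm(6, 3) = 6.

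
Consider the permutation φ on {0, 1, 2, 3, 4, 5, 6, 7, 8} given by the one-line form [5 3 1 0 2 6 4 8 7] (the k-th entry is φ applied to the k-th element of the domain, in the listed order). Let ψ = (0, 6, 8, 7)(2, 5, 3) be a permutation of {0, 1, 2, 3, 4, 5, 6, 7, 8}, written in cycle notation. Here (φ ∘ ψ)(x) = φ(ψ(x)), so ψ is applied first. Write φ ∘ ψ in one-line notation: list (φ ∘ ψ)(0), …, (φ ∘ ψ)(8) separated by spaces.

4 3 6 1 2 0 7 5 8

Chase each element through ψ then φ: 0 → 6 → 4; 1 → 1 → 3; 2 → 5 → 6; 3 → 2 → 1; 4 → 4 → 2; 5 → 3 → 0; 6 → 8 → 7; 7 → 0 → 5; 8 → 7 → 8.
So φ ∘ ψ in one-line form is 4 3 6 1 2 0 7 5 8.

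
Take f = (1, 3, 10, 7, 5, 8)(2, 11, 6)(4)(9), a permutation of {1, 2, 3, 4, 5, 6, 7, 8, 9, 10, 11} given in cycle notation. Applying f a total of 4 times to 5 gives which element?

5 lies in the 6-cycle (1, 3, 10, 7, 5, 8).
Advancing 4 steps from 5: 5 → 8 → 1 → 3 → 10.

10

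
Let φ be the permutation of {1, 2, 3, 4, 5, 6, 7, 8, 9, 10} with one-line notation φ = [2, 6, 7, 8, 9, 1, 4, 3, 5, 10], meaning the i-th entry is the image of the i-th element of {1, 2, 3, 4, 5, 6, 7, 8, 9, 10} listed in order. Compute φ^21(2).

2

Tracing 2 → 6 → … returns to 2 after 3 steps, so 2 lies in a 3-cycle (1 2 6).
Since the cycle has length 3, φ^21 acts on it the same as φ^0 (21 mod 3 = 0).
So φ^21(2) = 2.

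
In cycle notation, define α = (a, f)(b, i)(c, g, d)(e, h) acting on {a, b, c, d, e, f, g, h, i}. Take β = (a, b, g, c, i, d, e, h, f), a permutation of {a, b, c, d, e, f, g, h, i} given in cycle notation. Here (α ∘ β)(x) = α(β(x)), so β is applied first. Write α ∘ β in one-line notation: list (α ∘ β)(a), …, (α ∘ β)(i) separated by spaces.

i d b h e f g a c

(α ∘ β)(x) = α(β(x)). Computing each image: α(β(a)) = α(b) = i, α(β(b)) = α(g) = d, α(β(c)) = α(i) = b, α(β(d)) = α(e) = h, α(β(e)) = α(h) = e, α(β(f)) = α(a) = f, α(β(g)) = α(c) = g, α(β(h)) = α(f) = a, α(β(i)) = α(d) = c.
Hence α ∘ β = [i d b h e f g a c].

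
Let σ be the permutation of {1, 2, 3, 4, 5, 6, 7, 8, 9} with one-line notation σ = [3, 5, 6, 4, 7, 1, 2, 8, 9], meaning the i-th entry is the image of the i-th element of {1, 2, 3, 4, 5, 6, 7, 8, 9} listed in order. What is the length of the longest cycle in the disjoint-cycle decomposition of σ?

3

Decomposing into disjoint cycles gives (1 3 6)(2 5 7); the longest has length 3.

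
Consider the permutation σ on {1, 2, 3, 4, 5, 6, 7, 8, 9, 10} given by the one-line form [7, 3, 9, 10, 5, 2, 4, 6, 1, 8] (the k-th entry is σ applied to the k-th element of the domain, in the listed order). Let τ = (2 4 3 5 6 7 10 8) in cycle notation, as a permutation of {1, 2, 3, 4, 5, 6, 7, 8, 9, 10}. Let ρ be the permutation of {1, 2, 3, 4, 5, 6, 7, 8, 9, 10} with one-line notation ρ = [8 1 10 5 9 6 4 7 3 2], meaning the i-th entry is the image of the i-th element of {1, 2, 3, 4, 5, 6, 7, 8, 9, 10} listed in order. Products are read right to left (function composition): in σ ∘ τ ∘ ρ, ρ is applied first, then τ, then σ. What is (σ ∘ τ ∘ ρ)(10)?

Apply the permutations in order: ρ(10) = 2, then τ(2) = 4, then σ(4) = 10. So (σ ∘ τ ∘ ρ)(10) = 10.

10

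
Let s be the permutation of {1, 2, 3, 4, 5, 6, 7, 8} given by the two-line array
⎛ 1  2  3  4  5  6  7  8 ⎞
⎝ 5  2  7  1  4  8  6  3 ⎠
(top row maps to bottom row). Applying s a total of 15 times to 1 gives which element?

Tracing 1 → 5 → … returns to 1 after 3 steps, so 1 lies in a 3-cycle (1, 5, 4).
On a 3-cycle, s^3 is the identity, so s^15 = s^0 there (15 ≡ 0 mod 3).
So s^15(1) = 1.

1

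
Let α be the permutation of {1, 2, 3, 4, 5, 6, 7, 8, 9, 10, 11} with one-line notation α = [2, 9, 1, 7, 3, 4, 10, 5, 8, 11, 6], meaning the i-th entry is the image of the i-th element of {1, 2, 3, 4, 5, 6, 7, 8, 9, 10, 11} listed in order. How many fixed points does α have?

No element satisfies α(x) = x, so there are 0 fixed points.

0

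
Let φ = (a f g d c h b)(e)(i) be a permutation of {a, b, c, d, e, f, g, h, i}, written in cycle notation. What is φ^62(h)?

h lies in the 7-cycle (a f g d c h b).
On a 7-cycle, φ^7 is the identity, so φ^62 = φ^6 there (62 ≡ 6 mod 7).
Advancing 6 steps from h: h → b → a → f → g → d → c.

c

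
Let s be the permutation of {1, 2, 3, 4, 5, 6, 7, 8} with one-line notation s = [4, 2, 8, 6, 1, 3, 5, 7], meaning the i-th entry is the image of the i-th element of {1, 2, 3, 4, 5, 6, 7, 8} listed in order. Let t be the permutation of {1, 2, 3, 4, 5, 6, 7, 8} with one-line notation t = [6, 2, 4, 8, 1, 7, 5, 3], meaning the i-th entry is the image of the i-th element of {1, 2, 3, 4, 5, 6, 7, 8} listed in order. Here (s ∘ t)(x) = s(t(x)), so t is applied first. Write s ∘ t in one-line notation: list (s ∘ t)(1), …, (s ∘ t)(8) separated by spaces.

(s ∘ t)(x) = s(t(x)). Computing each image: s(t(1)) = s(6) = 3, s(t(2)) = s(2) = 2, s(t(3)) = s(4) = 6, s(t(4)) = s(8) = 7, s(t(5)) = s(1) = 4, s(t(6)) = s(7) = 5, s(t(7)) = s(5) = 1, s(t(8)) = s(3) = 8.
Hence s ∘ t = [3 2 6 7 4 5 1 8].

3 2 6 7 4 5 1 8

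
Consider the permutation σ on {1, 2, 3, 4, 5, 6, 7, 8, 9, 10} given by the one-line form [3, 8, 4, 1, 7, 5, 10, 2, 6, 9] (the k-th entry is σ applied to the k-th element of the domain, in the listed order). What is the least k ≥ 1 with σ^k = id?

Decomposing into disjoint cycles gives cycle lengths 5, 3, 2.
The order is lcm(5, 3, 2) = 30.

30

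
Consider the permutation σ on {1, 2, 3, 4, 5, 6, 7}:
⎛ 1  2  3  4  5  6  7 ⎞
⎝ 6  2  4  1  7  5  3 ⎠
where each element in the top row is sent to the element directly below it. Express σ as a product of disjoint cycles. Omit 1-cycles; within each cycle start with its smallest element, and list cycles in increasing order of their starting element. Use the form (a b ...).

From 1: 1 → 6 → 5 → 7 → 3 → 4 → 1, closing the cycle (1 6 5 7 3 4).
Continuing from each remaining unvisited element yields (1 6 5 7 3 4).

(1 6 5 7 3 4)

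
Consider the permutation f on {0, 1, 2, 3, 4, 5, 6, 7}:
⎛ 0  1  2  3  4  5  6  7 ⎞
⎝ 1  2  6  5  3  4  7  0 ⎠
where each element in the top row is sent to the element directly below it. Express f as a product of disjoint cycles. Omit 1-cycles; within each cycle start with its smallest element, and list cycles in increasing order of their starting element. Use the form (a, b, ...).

(0, 1, 2, 6, 7)(3, 5, 4)

Start at 0 and follow images: 0 → 1 → 2 → 6 → 7 → 0, giving the cycle (0, 1, 2, 6, 7).
Continuing from each remaining unvisited element yields (0, 1, 2, 6, 7)(3, 5, 4).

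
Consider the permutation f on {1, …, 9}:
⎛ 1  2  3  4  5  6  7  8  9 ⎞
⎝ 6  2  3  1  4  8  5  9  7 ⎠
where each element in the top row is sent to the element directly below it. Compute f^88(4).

Tracing 4 → 1 → … returns to 4 after 7 steps, so 4 lies in a 7-cycle (1, 6, 8, 9, 7, 5, 4).
Powers repeat with period 7 on this cycle, and 88 mod 7 = 4, so f^88(4) = f^4(4).
Stepping 4 places around the cycle: 4 → 1 → 6 → 8 → 9.

9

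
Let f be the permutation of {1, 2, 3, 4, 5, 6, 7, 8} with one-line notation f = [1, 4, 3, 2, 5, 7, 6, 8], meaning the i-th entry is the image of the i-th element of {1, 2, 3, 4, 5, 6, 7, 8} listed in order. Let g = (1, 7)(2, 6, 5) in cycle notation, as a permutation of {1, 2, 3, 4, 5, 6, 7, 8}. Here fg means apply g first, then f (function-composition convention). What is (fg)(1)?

6

g(1) = 7, then f(7) = 6; composing gives (fg)(1) = 6.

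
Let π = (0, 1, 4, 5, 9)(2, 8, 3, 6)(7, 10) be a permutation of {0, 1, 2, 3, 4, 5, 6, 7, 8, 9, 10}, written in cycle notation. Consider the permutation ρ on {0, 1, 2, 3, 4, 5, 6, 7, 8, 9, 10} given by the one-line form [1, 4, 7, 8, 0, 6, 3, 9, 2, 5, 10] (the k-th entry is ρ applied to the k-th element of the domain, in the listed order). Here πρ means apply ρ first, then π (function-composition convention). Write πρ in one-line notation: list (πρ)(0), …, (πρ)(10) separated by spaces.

4 5 10 3 1 2 6 0 8 9 7

Chase each element through ρ then π: 0 → 1 → 4; 1 → 4 → 5; 2 → 7 → 10; 3 → 8 → 3; 4 → 0 → 1; 5 → 6 → 2; 6 → 3 → 6; 7 → 9 → 0; 8 → 2 → 8; 9 → 5 → 9; 10 → 10 → 7.
So πρ in one-line form is 4 5 10 3 1 2 6 0 8 9 7.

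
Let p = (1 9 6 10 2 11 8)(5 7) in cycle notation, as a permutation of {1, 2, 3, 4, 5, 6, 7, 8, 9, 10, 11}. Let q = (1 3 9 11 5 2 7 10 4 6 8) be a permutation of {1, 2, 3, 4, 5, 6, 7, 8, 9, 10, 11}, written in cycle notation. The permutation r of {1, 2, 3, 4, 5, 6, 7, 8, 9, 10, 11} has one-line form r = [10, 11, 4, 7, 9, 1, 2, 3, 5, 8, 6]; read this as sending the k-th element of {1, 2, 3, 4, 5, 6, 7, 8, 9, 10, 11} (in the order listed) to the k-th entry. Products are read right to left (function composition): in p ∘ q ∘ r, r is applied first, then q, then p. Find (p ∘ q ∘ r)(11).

(p ∘ q ∘ r)(11) = p(q(r(11))). r(11) = 6, then q(6) = 8, then p(8) = 1, so the result is 1.

1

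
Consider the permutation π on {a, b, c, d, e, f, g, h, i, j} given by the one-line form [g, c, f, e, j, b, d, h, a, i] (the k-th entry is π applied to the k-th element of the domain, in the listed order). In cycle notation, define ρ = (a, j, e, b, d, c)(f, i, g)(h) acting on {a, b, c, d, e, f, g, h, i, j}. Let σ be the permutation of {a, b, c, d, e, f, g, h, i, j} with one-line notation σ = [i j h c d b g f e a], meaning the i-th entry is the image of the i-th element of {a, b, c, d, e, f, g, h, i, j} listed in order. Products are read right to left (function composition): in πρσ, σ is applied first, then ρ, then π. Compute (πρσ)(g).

b

Apply the permutations in order: σ(g) = g, then ρ(g) = f, then π(f) = b. So (πρσ)(g) = b.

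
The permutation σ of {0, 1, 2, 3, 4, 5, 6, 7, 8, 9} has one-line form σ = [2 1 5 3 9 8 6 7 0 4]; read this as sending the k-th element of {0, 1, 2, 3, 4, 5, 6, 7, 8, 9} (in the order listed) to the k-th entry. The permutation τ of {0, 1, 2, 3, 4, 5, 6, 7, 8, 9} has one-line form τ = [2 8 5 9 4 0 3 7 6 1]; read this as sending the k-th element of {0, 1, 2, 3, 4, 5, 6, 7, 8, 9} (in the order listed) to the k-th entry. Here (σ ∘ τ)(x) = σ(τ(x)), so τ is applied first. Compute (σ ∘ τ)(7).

7

First apply τ: τ(7) = 7, then σ(7) = 7. Thus (σ ∘ τ)(7) = 7.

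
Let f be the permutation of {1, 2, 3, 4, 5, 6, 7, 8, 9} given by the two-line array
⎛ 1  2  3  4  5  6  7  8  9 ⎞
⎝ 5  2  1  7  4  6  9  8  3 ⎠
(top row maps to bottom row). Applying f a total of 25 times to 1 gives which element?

5

Tracing 1 → 5 → … returns to 1 after 6 steps, so 1 lies in a 6-cycle (1, 5, 4, 7, 9, 3).
Since the cycle has length 6, f^25 acts on it the same as f^1 (25 mod 6 = 1).
Advancing 1 step from 1: 1 → 5.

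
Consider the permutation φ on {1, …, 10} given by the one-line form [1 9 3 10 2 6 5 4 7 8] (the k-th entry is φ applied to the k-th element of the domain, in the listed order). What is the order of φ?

12

Writing φ as disjoint cycles, the cycle lengths are 4, 3, 1, 1, 1.
The order of φ is the least common multiple of its cycle lengths: lcm(4, 3) = 12.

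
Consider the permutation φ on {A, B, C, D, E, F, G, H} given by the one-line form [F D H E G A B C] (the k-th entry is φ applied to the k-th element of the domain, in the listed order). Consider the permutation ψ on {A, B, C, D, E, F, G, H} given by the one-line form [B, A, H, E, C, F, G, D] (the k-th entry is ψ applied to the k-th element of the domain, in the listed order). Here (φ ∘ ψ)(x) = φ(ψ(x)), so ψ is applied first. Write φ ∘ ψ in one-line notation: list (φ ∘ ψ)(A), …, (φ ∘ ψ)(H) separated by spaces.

Chase each element through ψ then φ: A → B → D; B → A → F; C → H → C; D → E → G; E → C → H; F → F → A; G → G → B; H → D → E.
Collecting the images, φ ∘ ψ = [D F C G H A B E].

D F C G H A B E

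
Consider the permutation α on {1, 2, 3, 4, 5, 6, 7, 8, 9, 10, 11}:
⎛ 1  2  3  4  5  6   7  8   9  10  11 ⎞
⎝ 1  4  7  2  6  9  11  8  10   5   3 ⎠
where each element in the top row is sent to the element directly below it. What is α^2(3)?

Tracing 3 → 7 → … returns to 3 after 3 steps, so 3 lies in a 3-cycle (3 7 11).
Advancing 2 steps from 3: 3 → 7 → 11.

11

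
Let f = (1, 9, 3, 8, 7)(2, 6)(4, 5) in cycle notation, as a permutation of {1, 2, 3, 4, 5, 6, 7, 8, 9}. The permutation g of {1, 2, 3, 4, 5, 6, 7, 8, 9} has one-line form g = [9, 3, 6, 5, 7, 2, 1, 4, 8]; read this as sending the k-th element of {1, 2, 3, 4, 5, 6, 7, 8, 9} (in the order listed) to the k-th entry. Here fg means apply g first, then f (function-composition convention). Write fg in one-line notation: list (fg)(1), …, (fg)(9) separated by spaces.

3 8 2 4 1 6 9 5 7

(fg)(x) = f(g(x)). Computing each image: f(g(1)) = f(9) = 3, f(g(2)) = f(3) = 8, f(g(3)) = f(6) = 2, f(g(4)) = f(5) = 4, f(g(5)) = f(7) = 1, f(g(6)) = f(2) = 6, f(g(7)) = f(1) = 9, f(g(8)) = f(4) = 5, f(g(9)) = f(8) = 7.
Hence fg = [3 8 2 4 1 6 9 5 7].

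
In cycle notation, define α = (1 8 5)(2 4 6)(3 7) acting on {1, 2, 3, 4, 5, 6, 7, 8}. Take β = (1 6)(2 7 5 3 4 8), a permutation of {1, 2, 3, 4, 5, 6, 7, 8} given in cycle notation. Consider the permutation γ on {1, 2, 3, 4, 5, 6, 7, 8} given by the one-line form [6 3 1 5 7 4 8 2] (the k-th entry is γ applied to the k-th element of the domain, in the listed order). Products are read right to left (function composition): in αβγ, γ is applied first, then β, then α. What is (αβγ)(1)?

8

Apply the permutations in order: γ(1) = 6, then β(6) = 1, then α(1) = 8. So (αβγ)(1) = 8.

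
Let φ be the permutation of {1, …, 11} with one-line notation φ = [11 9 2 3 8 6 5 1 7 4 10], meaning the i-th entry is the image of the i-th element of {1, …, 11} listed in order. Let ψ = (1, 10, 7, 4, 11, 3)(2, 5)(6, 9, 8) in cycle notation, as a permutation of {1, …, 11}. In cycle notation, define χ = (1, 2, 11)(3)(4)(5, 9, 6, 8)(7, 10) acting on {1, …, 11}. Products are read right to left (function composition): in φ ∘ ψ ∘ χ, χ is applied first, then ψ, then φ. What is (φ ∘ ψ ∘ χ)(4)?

Apply the permutations in order: χ(4) = 4, then ψ(4) = 11, then φ(11) = 10. So (φ ∘ ψ ∘ χ)(4) = 10.

10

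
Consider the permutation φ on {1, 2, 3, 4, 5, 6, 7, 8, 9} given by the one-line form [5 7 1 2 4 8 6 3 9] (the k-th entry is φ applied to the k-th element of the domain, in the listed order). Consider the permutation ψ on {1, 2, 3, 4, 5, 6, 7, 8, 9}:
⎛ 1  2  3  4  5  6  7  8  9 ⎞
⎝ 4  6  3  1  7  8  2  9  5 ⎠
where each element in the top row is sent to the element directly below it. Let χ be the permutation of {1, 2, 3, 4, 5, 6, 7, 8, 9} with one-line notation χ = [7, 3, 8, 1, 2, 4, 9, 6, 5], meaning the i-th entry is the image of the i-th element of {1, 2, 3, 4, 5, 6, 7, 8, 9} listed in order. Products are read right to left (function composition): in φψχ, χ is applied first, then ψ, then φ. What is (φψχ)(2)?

1

Chase 2: χ(2) = 3; ψ(3) = 3; φ(3) = 1. Hence (φψχ)(2) = 1.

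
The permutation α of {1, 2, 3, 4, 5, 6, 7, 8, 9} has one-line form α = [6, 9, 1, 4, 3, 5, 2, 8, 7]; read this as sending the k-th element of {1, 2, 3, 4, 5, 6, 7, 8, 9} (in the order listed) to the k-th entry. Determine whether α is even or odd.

odd

In disjoint-cycle form the cycle lengths are 4, 3, 1, 1.
A cycle is odd iff its length is even; α has 1 even-length cycle, so sgn(α) = (−1)^1 and α is odd.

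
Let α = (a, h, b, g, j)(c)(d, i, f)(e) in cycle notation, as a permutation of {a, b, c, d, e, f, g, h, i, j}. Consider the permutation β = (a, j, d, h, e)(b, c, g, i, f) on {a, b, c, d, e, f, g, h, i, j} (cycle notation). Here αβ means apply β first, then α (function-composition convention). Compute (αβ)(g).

f

(αβ)(g) = α(β(g)). β(g) = i, then α(i) = f. So (αβ)(g) = f.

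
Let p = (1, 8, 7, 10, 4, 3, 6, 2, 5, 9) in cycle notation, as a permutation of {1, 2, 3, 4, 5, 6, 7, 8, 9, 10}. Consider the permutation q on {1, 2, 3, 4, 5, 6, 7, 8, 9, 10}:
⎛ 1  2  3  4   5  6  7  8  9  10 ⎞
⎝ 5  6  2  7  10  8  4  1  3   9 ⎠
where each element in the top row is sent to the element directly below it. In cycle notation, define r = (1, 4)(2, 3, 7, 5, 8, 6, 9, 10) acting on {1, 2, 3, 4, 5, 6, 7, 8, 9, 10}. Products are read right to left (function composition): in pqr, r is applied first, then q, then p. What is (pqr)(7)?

(pqr)(7) = p(q(r(7))). r(7) = 5, then q(5) = 10, then p(10) = 4, so the result is 4.

4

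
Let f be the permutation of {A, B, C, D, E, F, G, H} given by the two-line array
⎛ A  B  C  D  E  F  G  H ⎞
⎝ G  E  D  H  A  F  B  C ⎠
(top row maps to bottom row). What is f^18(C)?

Tracing C → D → … returns to C after 3 steps, so C lies in a 3-cycle (C D H).
On a 3-cycle, f^3 is the identity, so f^18 = f^0 there (18 ≡ 0 mod 3).
So f^18(C) = C.

C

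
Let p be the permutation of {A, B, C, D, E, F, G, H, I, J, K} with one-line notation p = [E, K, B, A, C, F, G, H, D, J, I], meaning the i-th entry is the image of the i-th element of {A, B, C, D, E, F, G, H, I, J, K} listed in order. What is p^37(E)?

Tracing E → C → … returns to E after 7 steps, so E lies in a 7-cycle (A, E, C, B, K, I, D).
On a 7-cycle, p^7 is the identity, so p^37 = p^2 there (37 ≡ 2 mod 7).
Advancing 2 steps from E: E → C → B.

B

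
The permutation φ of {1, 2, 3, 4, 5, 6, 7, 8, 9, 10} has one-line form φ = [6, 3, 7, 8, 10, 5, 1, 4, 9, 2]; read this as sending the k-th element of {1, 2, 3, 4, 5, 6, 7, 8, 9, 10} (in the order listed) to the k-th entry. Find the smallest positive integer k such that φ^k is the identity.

Writing φ as disjoint cycles, the cycle lengths are 7, 2, 1.
Since disjoint cycles commute, ord(φ) = lcm(7, 2) = 14.

14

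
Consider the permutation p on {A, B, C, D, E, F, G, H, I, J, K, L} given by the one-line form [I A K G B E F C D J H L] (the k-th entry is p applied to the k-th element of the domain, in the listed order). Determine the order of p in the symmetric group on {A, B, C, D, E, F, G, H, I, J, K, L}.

The disjoint-cycle form of p has cycle lengths 7, 3, 1, 1.
The order is lcm(7, 3) = 21.

21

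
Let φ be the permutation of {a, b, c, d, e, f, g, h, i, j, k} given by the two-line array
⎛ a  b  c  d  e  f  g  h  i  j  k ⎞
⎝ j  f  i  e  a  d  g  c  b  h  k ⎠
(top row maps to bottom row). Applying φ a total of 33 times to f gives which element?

Tracing f → d → … returns to f after 9 steps, so f lies in a 9-cycle (a j h c i b f d e).
Powers repeat with period 9 on this cycle, and 33 mod 9 = 6, so φ^33(f) = φ^6(f).
Advancing 6 steps from f: f → d → e → a → j → h → c.

c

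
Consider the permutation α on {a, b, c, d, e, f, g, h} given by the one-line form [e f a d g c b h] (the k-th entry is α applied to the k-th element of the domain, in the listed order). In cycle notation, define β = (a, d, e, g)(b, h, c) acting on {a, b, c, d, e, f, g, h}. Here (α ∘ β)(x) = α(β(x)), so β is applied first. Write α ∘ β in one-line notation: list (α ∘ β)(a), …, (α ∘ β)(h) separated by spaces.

For each element, apply β then α: a → d → d; b → h → h; c → b → f; d → e → g; e → g → b; f → f → c; g → a → e; h → c → a.
So α ∘ β in one-line form is d h f g b c e a.

d h f g b c e a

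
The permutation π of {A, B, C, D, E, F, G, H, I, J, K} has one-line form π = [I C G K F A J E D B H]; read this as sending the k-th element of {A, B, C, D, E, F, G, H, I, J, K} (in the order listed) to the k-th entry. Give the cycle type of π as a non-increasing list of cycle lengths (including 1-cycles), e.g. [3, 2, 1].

[7, 4]

The disjoint cycles are (A, I, D, K, H, E, F)(B, C, G, J), with lengths 7, 4 in non-increasing order.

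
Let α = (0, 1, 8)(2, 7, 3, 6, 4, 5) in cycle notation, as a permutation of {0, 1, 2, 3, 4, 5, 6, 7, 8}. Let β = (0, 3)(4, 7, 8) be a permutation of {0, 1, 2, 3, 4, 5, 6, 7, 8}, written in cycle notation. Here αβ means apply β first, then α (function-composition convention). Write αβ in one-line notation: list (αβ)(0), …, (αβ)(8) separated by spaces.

6 8 7 1 3 2 4 0 5

(αβ)(x) = α(β(x)). Computing each image: α(β(0)) = α(3) = 6, α(β(1)) = α(1) = 8, α(β(2)) = α(2) = 7, α(β(3)) = α(0) = 1, α(β(4)) = α(7) = 3, α(β(5)) = α(5) = 2, α(β(6)) = α(6) = 4, α(β(7)) = α(8) = 0, α(β(8)) = α(4) = 5.
Hence αβ = [6 8 7 1 3 2 4 0 5].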